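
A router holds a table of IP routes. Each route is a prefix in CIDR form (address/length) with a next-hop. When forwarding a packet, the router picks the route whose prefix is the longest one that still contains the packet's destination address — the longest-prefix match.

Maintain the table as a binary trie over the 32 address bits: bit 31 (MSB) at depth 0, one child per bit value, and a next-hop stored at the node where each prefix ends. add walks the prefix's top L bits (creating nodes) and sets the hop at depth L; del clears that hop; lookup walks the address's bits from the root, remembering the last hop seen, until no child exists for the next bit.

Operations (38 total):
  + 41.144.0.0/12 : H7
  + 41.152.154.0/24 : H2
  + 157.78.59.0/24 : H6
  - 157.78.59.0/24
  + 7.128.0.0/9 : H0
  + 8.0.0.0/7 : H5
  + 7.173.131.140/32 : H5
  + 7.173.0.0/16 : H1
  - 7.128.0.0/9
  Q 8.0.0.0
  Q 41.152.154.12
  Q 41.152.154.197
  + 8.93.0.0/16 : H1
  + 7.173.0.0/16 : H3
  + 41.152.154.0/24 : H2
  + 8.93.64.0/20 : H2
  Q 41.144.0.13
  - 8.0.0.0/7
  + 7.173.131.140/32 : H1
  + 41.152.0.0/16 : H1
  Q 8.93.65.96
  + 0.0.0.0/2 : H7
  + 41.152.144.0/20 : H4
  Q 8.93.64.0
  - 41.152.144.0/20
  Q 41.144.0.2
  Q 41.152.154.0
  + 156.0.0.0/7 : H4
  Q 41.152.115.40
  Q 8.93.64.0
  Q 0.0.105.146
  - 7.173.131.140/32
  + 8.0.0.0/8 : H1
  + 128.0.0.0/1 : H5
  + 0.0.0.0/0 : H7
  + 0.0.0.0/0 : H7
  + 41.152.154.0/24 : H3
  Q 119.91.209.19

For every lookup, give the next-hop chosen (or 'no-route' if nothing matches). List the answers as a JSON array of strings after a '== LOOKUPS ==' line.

Trace:
  + 41.144.0.0/12 (H7) depth=12
  + 41.152.154.0/24 (H2) depth=24
  + 157.78.59.0/24 (H6) depth=24
  del 157.78.59.0/24 (clear depth 24)
  + 7.128.0.0/9 (H0) depth=9
  + 8.0.0.0/7 (H5) depth=7
  + 7.173.131.140/32 (H5) depth=32
  + 7.173.0.0/16 (H1) depth=16
  del 7.128.0.0/9 (clear depth 9)
  lookup 8.0.0.0: bits 0000100 walk d0:-→d1:-→d2:-→d3:-→d4:-→d5:-→d6:-→d7:H5 -> H5
  lookup 41.152.154.12: bits 001010011001100010011010 walk d0:-→d1:-→d2:-→d3:-→d4:-→d5:-→d6:-→d7:-→d8:-→d9:-→d10:-→d11:-→d12:H7→d13:-→d14:-→d15:-→d16:-→d17:-→d18:-→d19:-→d20:-→d21:-→d22:-→d23:-→d24:H2 -> H2
  lookup 41.152.154.197: bits 001010011001100010011010 walk d0:-→d1:-→d2:-→d3:-→d4:-→d5:-→d6:-→d7:-→d8:-→d9:-→d10:-→d11:-→d12:H7→d13:-→d14:-→d15:-→d16:-→d17:-→d18:-→d19:-→d20:-→d21:-→d22:-→d23:-→d24:H2 -> H2
  + 8.93.0.0/16 (H1) depth=16
  + 7.173.0.0/16 (H3) depth=16
  + 41.152.154.0/24 (H2) depth=24
  + 8.93.64.0/20 (H2) depth=20
  lookup 41.144.0.13: bits 001010011001 walk d0:-→d1:-→d2:-→d3:-→d4:-→d5:-→d6:-→d7:-→d8:-→d9:-→d10:-→d11:-→d12:H7 -> H7
  del 8.0.0.0/7 (clear depth 7)
  + 7.173.131.140/32 (H1) depth=32
  + 41.152.0.0/16 (H1) depth=16
  lookup 8.93.65.96: bits 00001000010111010100 walk d0:-→d1:-→d2:-→d3:-→d4:-→d5:-→d6:-→d7:-→d8:-→d9:-→d10:-→d11:-→d12:-→d13:-→d14:-→d15:-→d16:H1→d17:-→d18:-→d19:-→d20:H2 -> H2
  + 0.0.0.0/2 (H7) depth=2
  + 41.152.144.0/20 (H4) depth=20
  lookup 8.93.64.0: bits 00001000010111010100 walk d0:-→d1:-→d2:H7→d3:-→d4:-→d5:-→d6:-→d7:-→d8:-→d9:-→d10:-→d11:-→d12:-→d13:-→d14:-→d15:-→d16:H1→d17:-→d18:-→d19:-→d20:H2 -> H2
  del 41.152.144.0/20 (clear depth 20)
  lookup 41.144.0.2: bits 001010011001 walk d0:-→d1:-→d2:H7→d3:-→d4:-→d5:-→d6:-→d7:-→d8:-→d9:-→d10:-→d11:-→d12:H7 -> H7
  lookup 41.152.154.0: bits 001010011001100010011010 walk d0:-→d1:-→d2:H7→d3:-→d4:-→d5:-→d6:-→d7:-→d8:-→d9:-→d10:-→d11:-→d12:H7→d13:-→d14:-→d15:-→d16:H1→d17:-→d18:-→d19:-→d20:-→d21:-→d22:-→d23:-→d24:H2 -> H2
  + 156.0.0.0/7 (H4) depth=7
  lookup 41.152.115.40: bits 0010100110011000 walk d0:-→d1:-→d2:H7→d3:-→d4:-→d5:-→d6:-→d7:-→d8:-→d9:-→d10:-→d11:-→d12:H7→d13:-→d14:-→d15:-→d16:H1 -> H1
  lookup 8.93.64.0: bits 00001000010111010100 walk d0:-→d1:-→d2:H7→d3:-→d4:-→d5:-→d6:-→d7:-→d8:-→d9:-→d10:-→d11:-→d12:-→d13:-→d14:-→d15:-→d16:H1→d17:-→d18:-→d19:-→d20:H2 -> H2
  lookup 0.0.105.146: bits 00000 walk d0:-→d1:-→d2:H7→d3:-→d4:-→d5:- -> H7
  del 7.173.131.140/32 (clear depth 32)
  + 8.0.0.0/8 (H1) depth=8
  + 128.0.0.0/1 (H5) depth=1
  + 0.0.0.0/0 (H7) depth=0
  + 0.0.0.0/0 (H7) depth=0
  + 41.152.154.0/24 (H3) depth=24
  lookup 119.91.209.19: bits 0 walk d0:H7→d1:- -> H7

== LOOKUPS ==
["H5","H2","H2","H7","H2","H2","H7","H2","H1","H2","H7","H7"]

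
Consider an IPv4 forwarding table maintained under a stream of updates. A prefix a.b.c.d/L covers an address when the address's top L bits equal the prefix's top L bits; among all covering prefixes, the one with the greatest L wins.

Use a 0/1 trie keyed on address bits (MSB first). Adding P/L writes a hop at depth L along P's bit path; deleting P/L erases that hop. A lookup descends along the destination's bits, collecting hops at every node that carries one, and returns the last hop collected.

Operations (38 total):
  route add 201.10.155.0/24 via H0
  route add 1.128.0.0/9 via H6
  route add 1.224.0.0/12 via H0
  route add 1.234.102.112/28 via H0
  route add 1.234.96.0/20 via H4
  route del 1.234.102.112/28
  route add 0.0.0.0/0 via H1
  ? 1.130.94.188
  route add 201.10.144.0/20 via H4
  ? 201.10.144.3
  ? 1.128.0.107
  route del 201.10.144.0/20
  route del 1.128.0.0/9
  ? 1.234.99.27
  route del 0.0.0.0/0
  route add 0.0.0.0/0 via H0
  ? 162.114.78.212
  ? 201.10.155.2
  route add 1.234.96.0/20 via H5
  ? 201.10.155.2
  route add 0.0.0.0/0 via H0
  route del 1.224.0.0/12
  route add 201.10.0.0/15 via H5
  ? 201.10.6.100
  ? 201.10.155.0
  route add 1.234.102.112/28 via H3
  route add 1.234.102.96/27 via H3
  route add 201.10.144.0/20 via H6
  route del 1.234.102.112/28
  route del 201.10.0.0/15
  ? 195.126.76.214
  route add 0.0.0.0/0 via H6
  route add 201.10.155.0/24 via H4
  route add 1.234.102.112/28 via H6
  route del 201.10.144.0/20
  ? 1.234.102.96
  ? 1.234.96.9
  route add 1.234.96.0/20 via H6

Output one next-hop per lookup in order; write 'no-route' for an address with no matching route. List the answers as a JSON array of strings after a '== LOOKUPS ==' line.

Apply in order:
  + 201.10.155.0/24 (H0) depth=24
  + 1.128.0.0/9 (H6) depth=9
  + 1.224.0.0/12 (H0) depth=12
  + 1.234.102.112/28 (H0) depth=28
  + 1.234.96.0/20 (H4) depth=20
  - 1.234.102.112/28 clear@28
  + 0.0.0.0/0 (H1) depth=0
  Q 1.130.94.188: descend 000000011 ; hops seen [H1,H6] ; pick H6
  + 201.10.144.0/20 (H4) depth=20
  Q 201.10.144.3: descend 11001001000010101001 ; hops seen [H1,H4] ; pick H4
  Q 1.128.0.107: descend 000000011 ; hops seen [H1,H6] ; pick H6
  - 201.10.144.0/20 clear@20
  - 1.128.0.0/9 clear@9
  Q 1.234.99.27: descend 000000011110101001100 ; hops seen [H1,H0,H4] ; pick H4
  - 0.0.0.0/0 clear@0
  + 0.0.0.0/0 (H0) depth=0
  Q 162.114.78.212: descend 1 ; hops seen [H0] ; pick H0
  Q 201.10.155.2: descend 110010010000101010011011 ; hops seen [H0,H0] ; pick H0
  + 1.234.96.0/20 (H5) depth=20
  Q 201.10.155.2: descend 110010010000101010011011 ; hops seen [H0,H0] ; pick H0
  + 0.0.0.0/0 (H0) depth=0
  - 1.224.0.0/12 clear@12
  + 201.10.0.0/15 (H5) depth=15
  Q 201.10.6.100: descend 1100100100001010 ; hops seen [H0,H5] ; pick H5
  Q 201.10.155.0: descend 110010010000101010011011 ; hops seen [H0,H5,H0] ; pick H0
  + 1.234.102.112/28 (H3) depth=28
  + 1.234.102.96/27 (H3) depth=27
  + 201.10.144.0/20 (H6) depth=20
  - 1.234.102.112/28 clear@28
  - 201.10.0.0/15 clear@15
  Q 195.126.76.214: descend 1100 ; hops seen [H0] ; pick H0
  + 0.0.0.0/0 (H6) depth=0
  + 201.10.155.0/24 (H4) depth=24
  + 1.234.102.112/28 (H6) depth=28
  - 201.10.144.0/20 clear@20
  Q 1.234.102.96: descend 000000011110101001100110011 ; hops seen [H6,H5,H3] ; pick H3
  Q 1.234.96.9: descend 000000011110101001100 ; hops seen [H6,H5] ; pick H5
  + 1.234.96.0/20 (H6) depth=20

== LOOKUPS ==
["H6","H4","H6","H4","H0","H0","H0","H5","H0","H0","H3","H5"]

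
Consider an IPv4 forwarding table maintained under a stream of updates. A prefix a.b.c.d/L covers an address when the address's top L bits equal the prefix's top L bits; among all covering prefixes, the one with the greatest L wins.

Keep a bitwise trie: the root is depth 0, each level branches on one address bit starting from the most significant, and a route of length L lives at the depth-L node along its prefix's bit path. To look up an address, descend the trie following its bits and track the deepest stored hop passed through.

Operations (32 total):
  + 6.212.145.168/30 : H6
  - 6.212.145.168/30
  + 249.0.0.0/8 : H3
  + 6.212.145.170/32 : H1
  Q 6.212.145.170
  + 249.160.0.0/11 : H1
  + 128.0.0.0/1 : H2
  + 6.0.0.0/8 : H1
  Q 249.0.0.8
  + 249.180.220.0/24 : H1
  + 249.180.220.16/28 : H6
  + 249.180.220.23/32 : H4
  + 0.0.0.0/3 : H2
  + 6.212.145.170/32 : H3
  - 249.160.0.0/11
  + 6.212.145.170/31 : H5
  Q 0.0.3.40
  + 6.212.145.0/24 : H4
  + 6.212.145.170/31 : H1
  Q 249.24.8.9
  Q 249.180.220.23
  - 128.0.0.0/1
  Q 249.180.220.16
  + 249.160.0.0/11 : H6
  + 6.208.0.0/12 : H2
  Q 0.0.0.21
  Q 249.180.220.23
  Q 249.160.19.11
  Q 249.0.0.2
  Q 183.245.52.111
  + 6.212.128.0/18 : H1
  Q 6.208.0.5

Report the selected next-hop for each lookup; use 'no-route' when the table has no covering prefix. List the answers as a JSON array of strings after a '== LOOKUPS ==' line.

Apply in order:
  add 6.212.145.168/30 -> H6 at depth 30
  - 6.212.145.168/30 clear@30
  add 249.0.0.0/8 -> H3 at depth 8
  add 6.212.145.170/32 -> H1 at depth 32
  lookup 6.212.145.170: bits 00000110110101001001000110101010 walk d0:-→d1:-→d2:-→d3:-→d4:-→d5:-→d6:-→d7:-→d8:-→d9:-→d10:-→d11:-→d12:-→d13:-→d14:-→d15:-→d16:-→d17:-→d18:-→d19:-→d20:-→d21:-→d22:-→d23:-→d24:-→d25:-→d26:-→d27:-→d28:-→d29:-→d30:-→d31:-→d32:H1 -> H1
  add 249.160.0.0/11 -> H1 at depth 11
  add 128.0.0.0/1 -> H2 at depth 1
  add 6.0.0.0/8 -> H1 at depth 8
  lookup 249.0.0.8: bits 11111001 walk d0:-→d1:H2→d2:-→d3:-→d4:-→d5:-→d6:-→d7:-→d8:H3 -> H3
  add 249.180.220.0/24 -> H1 at depth 24
  add 249.180.220.16/28 -> H6 at depth 28
  add 249.180.220.23/32 -> H4 at depth 32
  add 0.0.0.0/3 -> H2 at depth 3
  add 6.212.145.170/32 -> H3 at depth 32
  - 249.160.0.0/11 clear@11
  add 6.212.145.170/31 -> H5 at depth 31
  lookup 0.0.3.40: bits 00000 walk d0:-→d1:-→d2:-→d3:H2→d4:-→d5:- -> H2
  add 6.212.145.0/24 -> H4 at depth 24
  add 6.212.145.170/31 -> H1 at depth 31
  lookup 249.24.8.9: bits 11111001 walk d0:-→d1:H2→d2:-→d3:-→d4:-→d5:-→d6:-→d7:-→d8:H3 -> H3
  lookup 249.180.220.23: bits 11111001101101001101110000010111 walk d0:-→d1:H2→d2:-→d3:-→d4:-→d5:-→d6:-→d7:-→d8:H3→d9:-→d10:-→d11:-→d12:-→d13:-→d14:-→d15:-→d16:-→d17:-→d18:-→d19:-→d20:-→d21:-→d22:-→d23:-→d24:H1→d25:-→d26:-→d27:-→d28:H6→d29:-→d30:-→d31:-→d32:H4 -> H4
  - 128.0.0.0/1 clear@1
  lookup 249.180.220.16: bits 11111001101101001101110000010 walk d0:-→d1:-→d2:-→d3:-→d4:-→d5:-→d6:-→d7:-→d8:H3→d9:-→d10:-→d11:-→d12:-→d13:-→d14:-→d15:-→d16:-→d17:-→d18:-→d19:-→d20:-→d21:-→d22:-→d23:-→d24:H1→d25:-→d26:-→d27:-→d28:H6→d29:- -> H6
  add 249.160.0.0/11 -> H6 at depth 11
  add 6.208.0.0/12 -> H2 at depth 12
  lookup 0.0.0.21: bits 00000 walk d0:-→d1:-→d2:-→d3:H2→d4:-→d5:- -> H2
  lookup 249.180.220.23: bits 11111001101101001101110000010111 walk d0:-→d1:-→d2:-→d3:-→d4:-→d5:-→d6:-→d7:-→d8:H3→d9:-→d10:-→d11:H6→d12:-→d13:-→d14:-→d15:-→d16:-→d17:-→d18:-→d19:-→d20:-→d21:-→d22:-→d23:-→d24:H1→d25:-→d26:-→d27:-→d28:H6→d29:-→d30:-→d31:-→d32:H4 -> H4
  lookup 249.160.19.11: bits 11111001101 walk d0:-→d1:-→d2:-→d3:-→d4:-→d5:-→d6:-→d7:-→d8:H3→d9:-→d10:-→d11:H6 -> H6
  lookup 249.0.0.2: bits 11111001 walk d0:-→d1:-→d2:-→d3:-→d4:-→d5:-→d6:-→d7:-→d8:H3 -> H3
  lookup 183.245.52.111: bits 1 walk d0:-→d1:- -> no-route
  add 6.212.128.0/18 -> H1 at depth 18
  lookup 6.208.0.5: bits 0000011011010 walk d0:-→d1:-→d2:-→d3:H2→d4:-→d5:-→d6:-→d7:-→d8:H1→d9:-→d10:-→d11:-→d12:H2→d13:- -> H2

== LOOKUPS ==
["H1","H3","H2","H3","H4","H6","H2","H4","H6","H3","no-route","H2"]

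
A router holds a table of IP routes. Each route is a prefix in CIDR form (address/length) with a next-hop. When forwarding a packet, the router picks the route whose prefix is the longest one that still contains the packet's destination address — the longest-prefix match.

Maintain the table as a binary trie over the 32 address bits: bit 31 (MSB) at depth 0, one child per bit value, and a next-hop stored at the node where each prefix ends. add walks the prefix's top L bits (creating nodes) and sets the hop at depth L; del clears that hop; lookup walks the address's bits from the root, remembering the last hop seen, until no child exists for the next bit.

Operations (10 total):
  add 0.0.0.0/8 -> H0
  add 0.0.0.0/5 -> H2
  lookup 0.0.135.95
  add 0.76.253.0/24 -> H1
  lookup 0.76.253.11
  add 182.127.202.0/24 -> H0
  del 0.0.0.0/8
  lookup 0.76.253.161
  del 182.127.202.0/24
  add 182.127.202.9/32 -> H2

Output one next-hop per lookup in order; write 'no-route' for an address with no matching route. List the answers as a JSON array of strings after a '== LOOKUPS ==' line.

Process each operation:
  add 0.0.0.0/8 -> H0 at depth 8
  add 0.0.0.0/5 -> H2 at depth 5
  ? 0.0.135.95  path d0:-→d1:-→d2:-→d3:-→d4:-→d5:H2→d6:-→d7:-→d8:H0  best=H0
  add 0.76.253.0/24 -> H1 at depth 24
  ? 0.76.253.11  path d0:-→d1:-→d2:-→d3:-→d4:-→d5:H2→d6:-→d7:-→d8:H0→d9:-→d10:-→d11:-→d12:-→d13:-→d14:-→d15:-→d16:-→d17:-→d18:-→d19:-→d20:-→d21:-→d22:-→d23:-→d24:H1  best=H1
  add 182.127.202.0/24 -> H0 at depth 24
  del 0.0.0.0/8 (clear depth 8)
  ? 0.76.253.161  path d0:-→d1:-→d2:-→d3:-→d4:-→d5:H2→d6:-→d7:-→d8:-→d9:-→d10:-→d11:-→d12:-→d13:-→d14:-→d15:-→d16:-→d17:-→d18:-→d19:-→d20:-→d21:-→d22:-→d23:-→d24:H1  best=H1
  del 182.127.202.0/24 (clear depth 24)
  add 182.127.202.9/32 -> H2 at depth 32

== LOOKUPS ==
["H0","H1","H1"]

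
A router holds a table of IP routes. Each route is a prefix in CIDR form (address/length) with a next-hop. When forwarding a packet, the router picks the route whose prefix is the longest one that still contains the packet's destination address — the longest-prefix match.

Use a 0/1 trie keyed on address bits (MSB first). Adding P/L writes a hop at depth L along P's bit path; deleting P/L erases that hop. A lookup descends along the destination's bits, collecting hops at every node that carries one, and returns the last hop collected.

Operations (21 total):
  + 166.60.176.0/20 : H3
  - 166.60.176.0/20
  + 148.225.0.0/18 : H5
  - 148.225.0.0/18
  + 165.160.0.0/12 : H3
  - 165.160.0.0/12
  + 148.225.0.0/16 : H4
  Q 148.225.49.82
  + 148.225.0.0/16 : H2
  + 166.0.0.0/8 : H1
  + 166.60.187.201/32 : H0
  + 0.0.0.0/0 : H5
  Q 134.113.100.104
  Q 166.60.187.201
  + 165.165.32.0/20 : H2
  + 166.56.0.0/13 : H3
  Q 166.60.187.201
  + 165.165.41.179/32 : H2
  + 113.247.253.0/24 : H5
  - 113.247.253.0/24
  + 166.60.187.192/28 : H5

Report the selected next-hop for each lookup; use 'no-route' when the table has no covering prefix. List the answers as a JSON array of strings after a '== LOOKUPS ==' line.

Apply in order:
  add 166.60.176.0/20 -> H3 at depth 20
  - 166.60.176.0/20 clear@20
  add 148.225.0.0/18 -> H5 at depth 18
  - 148.225.0.0/18 clear@18
  add 165.160.0.0/12 -> H3 at depth 12
  - 165.160.0.0/12 clear@12
  add 148.225.0.0/16 -> H4 at depth 16
  Q 148.225.49.82: descend 100101001110000100 ; hops seen [H4] ; pick H4
  add 148.225.0.0/16 -> H2 at depth 16
  add 166.0.0.0/8 -> H1 at depth 8
  add 166.60.187.201/32 -> H0 at depth 32
  add 0.0.0.0/0 -> H5 at depth 0
  Q 134.113.100.104: descend 100 ; hops seen [H5] ; pick H5
  Q 166.60.187.201: descend 10100110001111001011101111001001 ; hops seen [H5,H1,H0] ; pick H0
  add 165.165.32.0/20 -> H2 at depth 20
  add 166.56.0.0/13 -> H3 at depth 13
  Q 166.60.187.201: descend 10100110001111001011101111001001 ; hops seen [H5,H1,H3,H0] ; pick H0
  add 165.165.41.179/32 -> H2 at depth 32
  add 113.247.253.0/24 -> H5 at depth 24
  - 113.247.253.0/24 clear@24
  add 166.60.187.192/28 -> H5 at depth 28

== LOOKUPS ==
["H4","H5","H0","H0"]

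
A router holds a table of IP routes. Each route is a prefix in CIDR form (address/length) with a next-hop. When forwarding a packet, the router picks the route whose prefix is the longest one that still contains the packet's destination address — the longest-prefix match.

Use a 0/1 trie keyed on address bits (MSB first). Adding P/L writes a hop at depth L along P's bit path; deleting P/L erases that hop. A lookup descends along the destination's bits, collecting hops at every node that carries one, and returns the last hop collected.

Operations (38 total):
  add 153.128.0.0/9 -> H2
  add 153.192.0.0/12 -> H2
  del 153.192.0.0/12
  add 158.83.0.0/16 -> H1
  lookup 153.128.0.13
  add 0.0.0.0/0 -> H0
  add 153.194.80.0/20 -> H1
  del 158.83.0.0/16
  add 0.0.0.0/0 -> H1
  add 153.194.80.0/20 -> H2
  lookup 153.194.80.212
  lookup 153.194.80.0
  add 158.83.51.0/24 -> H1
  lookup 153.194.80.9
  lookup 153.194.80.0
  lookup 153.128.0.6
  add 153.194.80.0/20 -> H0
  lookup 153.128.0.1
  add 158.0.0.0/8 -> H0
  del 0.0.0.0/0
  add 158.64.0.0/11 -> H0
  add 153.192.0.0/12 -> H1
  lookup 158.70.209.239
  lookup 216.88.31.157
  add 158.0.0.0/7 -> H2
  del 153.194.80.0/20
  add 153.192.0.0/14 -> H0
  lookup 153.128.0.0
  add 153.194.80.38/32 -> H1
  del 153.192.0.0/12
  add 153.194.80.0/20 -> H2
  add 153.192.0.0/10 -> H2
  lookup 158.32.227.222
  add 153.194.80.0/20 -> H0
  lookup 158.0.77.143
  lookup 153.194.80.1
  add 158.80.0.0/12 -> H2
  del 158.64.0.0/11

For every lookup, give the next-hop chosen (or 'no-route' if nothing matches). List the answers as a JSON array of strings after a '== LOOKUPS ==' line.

Apply in order:
  + 153.128.0.0/9 (H2) depth=9
  + 153.192.0.0/12 (H2) depth=12
  - 153.192.0.0/12 clear@12
  + 158.83.0.0/16 (H1) depth=16
  Q 153.128.0.13: descend 100110011 ; hops seen [H2] ; pick H2
  + 0.0.0.0/0 (H0) depth=0
  + 153.194.80.0/20 (H1) depth=20
  - 158.83.0.0/16 clear@16
  + 0.0.0.0/0 (H1) depth=0
  + 153.194.80.0/20 (H2) depth=20
  Q 153.194.80.212: descend 10011001110000100101 ; hops seen [H1,H2,H2] ; pick H2
  Q 153.194.80.0: descend 10011001110000100101 ; hops seen [H1,H2,H2] ; pick H2
  + 158.83.51.0/24 (H1) depth=24
  Q 153.194.80.9: descend 10011001110000100101 ; hops seen [H1,H2,H2] ; pick H2
  Q 153.194.80.0: descend 10011001110000100101 ; hops seen [H1,H2,H2] ; pick H2
  Q 153.128.0.6: descend 100110011 ; hops seen [H1,H2] ; pick H2
  + 153.194.80.0/20 (H0) depth=20
  Q 153.128.0.1: descend 100110011 ; hops seen [H1,H2] ; pick H2
  + 158.0.0.0/8 (H0) depth=8
  - 0.0.0.0/0 clear@0
  + 158.64.0.0/11 (H0) depth=11
  + 153.192.0.0/12 (H1) depth=12
  Q 158.70.209.239: descend 10011110010 ; hops seen [H0,H0] ; pick H0
  Q 216.88.31.157: descend 1 ; hops seen [∅] ; pick no-route
  + 158.0.0.0/7 (H2) depth=7
  - 153.194.80.0/20 clear@20
  + 153.192.0.0/14 (H0) depth=14
  Q 153.128.0.0: descend 100110011 ; hops seen [H2] ; pick H2
  + 153.194.80.38/32 (H1) depth=32
  - 153.192.0.0/12 clear@12
  + 153.194.80.0/20 (H2) depth=20
  + 153.192.0.0/10 (H2) depth=10
  Q 158.32.227.222: descend 100111100 ; hops seen [H2,H0] ; pick H0
  + 153.194.80.0/20 (H0) depth=20
  Q 158.0.77.143: descend 100111100 ; hops seen [H2,H0] ; pick H0
  Q 153.194.80.1: descend 10011001110000100101000000 ; hops seen [H2,H2,H0,H0] ; pick H0
  + 158.80.0.0/12 (H2) depth=12
  - 158.64.0.0/11 clear@11

== LOOKUPS ==
["H2","H2","H2","H2","H2","H2","H2","H0","no-route","H2","H0","H0","H0"]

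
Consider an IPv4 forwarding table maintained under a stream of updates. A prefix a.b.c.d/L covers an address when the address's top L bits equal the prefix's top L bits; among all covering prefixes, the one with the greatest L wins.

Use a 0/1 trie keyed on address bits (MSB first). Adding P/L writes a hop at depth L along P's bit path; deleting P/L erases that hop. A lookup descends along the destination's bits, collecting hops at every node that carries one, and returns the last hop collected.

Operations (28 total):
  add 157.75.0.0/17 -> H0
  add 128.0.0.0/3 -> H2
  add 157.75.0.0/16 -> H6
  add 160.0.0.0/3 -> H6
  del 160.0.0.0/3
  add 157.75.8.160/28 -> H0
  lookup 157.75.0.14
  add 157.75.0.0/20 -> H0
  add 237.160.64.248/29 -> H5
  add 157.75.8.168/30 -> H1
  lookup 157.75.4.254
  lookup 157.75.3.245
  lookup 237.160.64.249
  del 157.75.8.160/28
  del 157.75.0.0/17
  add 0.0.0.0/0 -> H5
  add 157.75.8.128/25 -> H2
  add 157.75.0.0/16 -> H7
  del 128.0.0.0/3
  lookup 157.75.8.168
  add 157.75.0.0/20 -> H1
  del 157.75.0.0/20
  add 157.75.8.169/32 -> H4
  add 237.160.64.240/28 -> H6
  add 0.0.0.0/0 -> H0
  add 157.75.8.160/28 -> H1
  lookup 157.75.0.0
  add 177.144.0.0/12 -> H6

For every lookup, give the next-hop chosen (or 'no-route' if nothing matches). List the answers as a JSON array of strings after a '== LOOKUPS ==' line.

Apply in order:
  add 157.75.0.0/17 -> H0 at depth 17
  add 128.0.0.0/3 -> H2 at depth 3
  add 157.75.0.0/16 -> H6 at depth 16
  add 160.0.0.0/3 -> H6 at depth 3
  - 160.0.0.0/3 clear@3
  add 157.75.8.160/28 -> H0 at depth 28
  ? 157.75.0.14  path d0:-→d1:-→d2:-→d3:H2→d4:-→d5:-→d6:-→d7:-→d8:-→d9:-→d10:-→d11:-→d12:-→d13:-→d14:-→d15:-→d16:H6→d17:H0→d18:-→d19:-→d20:-  best=H0
  add 157.75.0.0/20 -> H0 at depth 20
  add 237.160.64.248/29 -> H5 at depth 29
  add 157.75.8.168/30 -> H1 at depth 30
  ? 157.75.4.254  path d0:-→d1:-→d2:-→d3:H2→d4:-→d5:-→d6:-→d7:-→d8:-→d9:-→d10:-→d11:-→d12:-→d13:-→d14:-→d15:-→d16:H6→d17:H0→d18:-→d19:-→d20:H0  best=H0
  ? 157.75.3.245  path d0:-→d1:-→d2:-→d3:H2→d4:-→d5:-→d6:-→d7:-→d8:-→d9:-→d10:-→d11:-→d12:-→d13:-→d14:-→d15:-→d16:H6→d17:H0→d18:-→d19:-→d20:H0  best=H0
  ? 237.160.64.249  path d0:-→d1:-→d2:-→d3:-→d4:-→d5:-→d6:-→d7:-→d8:-→d9:-→d10:-→d11:-→d12:-→d13:-→d14:-→d15:-→d16:-→d17:-→d18:-→d19:-→d20:-→d21:-→d22:-→d23:-→d24:-→d25:-→d26:-→d27:-→d28:-→d29:H5  best=H5
  - 157.75.8.160/28 clear@28
  - 157.75.0.0/17 clear@17
  add 0.0.0.0/0 -> H5 at depth 0
  add 157.75.8.128/25 -> H2 at depth 25
  add 157.75.0.0/16 -> H7 at depth 16
  - 128.0.0.0/3 clear@3
  ? 157.75.8.168  path d0:H5→d1:-→d2:-→d3:-→d4:-→d5:-→d6:-→d7:-→d8:-→d9:-→d10:-→d11:-→d12:-→d13:-→d14:-→d15:-→d16:H7→d17:-→d18:-→d19:-→d20:H0→d21:-→d22:-→d23:-→d24:-→d25:H2→d26:-→d27:-→d28:-→d29:-→d30:H1  best=H1
  add 157.75.0.0/20 -> H1 at depth 20
  - 157.75.0.0/20 clear@20
  add 157.75.8.169/32 -> H4 at depth 32
  add 237.160.64.240/28 -> H6 at depth 28
  add 0.0.0.0/0 -> H0 at depth 0
  add 157.75.8.160/28 -> H1 at depth 28
  ? 157.75.0.0  path d0:H0→d1:-→d2:-→d3:-→d4:-→d5:-→d6:-→d7:-→d8:-→d9:-→d10:-→d11:-→d12:-→d13:-→d14:-→d15:-→d16:H7→d17:-→d18:-→d19:-→d20:-  best=H7
  add 177.144.0.0/12 -> H6 at depth 12

== LOOKUPS ==
["H0","H0","H0","H5","H1","H7"]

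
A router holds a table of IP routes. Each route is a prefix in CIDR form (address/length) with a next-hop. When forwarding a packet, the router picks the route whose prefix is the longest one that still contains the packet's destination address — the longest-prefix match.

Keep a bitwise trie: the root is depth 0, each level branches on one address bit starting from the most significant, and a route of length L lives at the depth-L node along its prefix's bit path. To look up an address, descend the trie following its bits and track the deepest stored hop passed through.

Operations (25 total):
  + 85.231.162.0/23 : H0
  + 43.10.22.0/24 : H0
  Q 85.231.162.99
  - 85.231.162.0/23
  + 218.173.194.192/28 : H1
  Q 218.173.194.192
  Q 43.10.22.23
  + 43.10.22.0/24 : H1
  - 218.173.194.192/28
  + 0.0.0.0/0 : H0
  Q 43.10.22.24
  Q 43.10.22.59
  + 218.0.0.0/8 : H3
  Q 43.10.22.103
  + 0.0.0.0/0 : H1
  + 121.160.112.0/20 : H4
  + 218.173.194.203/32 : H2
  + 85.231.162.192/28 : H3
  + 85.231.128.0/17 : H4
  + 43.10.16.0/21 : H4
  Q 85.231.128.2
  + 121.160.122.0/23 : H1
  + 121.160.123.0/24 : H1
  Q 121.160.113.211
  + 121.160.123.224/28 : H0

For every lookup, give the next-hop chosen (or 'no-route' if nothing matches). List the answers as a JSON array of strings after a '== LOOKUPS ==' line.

Trace:
  add 85.231.162.0/23 -> H0 at depth 23
  add 43.10.22.0/24 -> H0 at depth 24
  Q 85.231.162.99: descend 01010101111001111010001 ; hops seen [H0] ; pick H0
  del 85.231.162.0/23 (clear depth 23)
  add 218.173.194.192/28 -> H1 at depth 28
  Q 218.173.194.192: descend 1101101010101101110000101100 ; hops seen [H1] ; pick H1
  Q 43.10.22.23: descend 001010110000101000010110 ; hops seen [H0] ; pick H0
  add 43.10.22.0/24 -> H1 at depth 24
  del 218.173.194.192/28 (clear depth 28)
  add 0.0.0.0/0 -> H0 at depth 0
  Q 43.10.22.24: descend 001010110000101000010110 ; hops seen [H0,H1] ; pick H1
  Q 43.10.22.59: descend 001010110000101000010110 ; hops seen [H0,H1] ; pick H1
  add 218.0.0.0/8 -> H3 at depth 8
  Q 43.10.22.103: descend 001010110000101000010110 ; hops seen [H0,H1] ; pick H1
  add 0.0.0.0/0 -> H1 at depth 0
  add 121.160.112.0/20 -> H4 at depth 20
  add 218.173.194.203/32 -> H2 at depth 32
  add 85.231.162.192/28 -> H3 at depth 28
  add 85.231.128.0/17 -> H4 at depth 17
  add 43.10.16.0/21 -> H4 at depth 21
  Q 85.231.128.2: descend 010101011110011110 ; hops seen [H1,H4] ; pick H4
  add 121.160.122.0/23 -> H1 at depth 23
  add 121.160.123.0/24 -> H1 at depth 24
  Q 121.160.113.211: descend 01111001101000000111 ; hops seen [H1,H4] ; pick H4
  add 121.160.123.224/28 -> H0 at depth 28

== LOOKUPS ==
["H0","H1","H0","H1","H1","H1","H4","H4"]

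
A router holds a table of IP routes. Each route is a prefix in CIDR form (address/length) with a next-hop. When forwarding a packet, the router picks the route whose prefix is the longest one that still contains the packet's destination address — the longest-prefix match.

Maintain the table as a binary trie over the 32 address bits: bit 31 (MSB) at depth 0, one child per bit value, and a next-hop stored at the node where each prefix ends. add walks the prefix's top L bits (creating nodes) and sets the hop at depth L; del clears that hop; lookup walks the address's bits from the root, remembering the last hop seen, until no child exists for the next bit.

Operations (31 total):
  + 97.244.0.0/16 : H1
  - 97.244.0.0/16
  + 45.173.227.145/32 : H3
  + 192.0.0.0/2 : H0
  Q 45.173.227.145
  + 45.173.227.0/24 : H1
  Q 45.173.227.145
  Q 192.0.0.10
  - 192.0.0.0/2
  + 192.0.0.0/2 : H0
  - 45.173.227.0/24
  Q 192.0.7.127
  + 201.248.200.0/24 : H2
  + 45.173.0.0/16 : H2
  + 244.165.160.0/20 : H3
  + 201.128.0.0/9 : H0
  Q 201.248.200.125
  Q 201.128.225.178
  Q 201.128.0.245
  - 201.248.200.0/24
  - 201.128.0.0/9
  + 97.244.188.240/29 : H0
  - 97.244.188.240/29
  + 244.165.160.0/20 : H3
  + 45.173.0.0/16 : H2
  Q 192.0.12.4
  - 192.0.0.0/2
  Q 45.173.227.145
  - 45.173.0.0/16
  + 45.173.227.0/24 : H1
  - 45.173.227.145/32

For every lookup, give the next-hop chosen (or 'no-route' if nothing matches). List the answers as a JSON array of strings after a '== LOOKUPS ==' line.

Process each operation:
  add 97.244.0.0/16 -> H1 at depth 16
  del 97.244.0.0/16 (clear depth 16)
  add 45.173.227.145/32 -> H3 at depth 32
  add 192.0.0.0/2 -> H0 at depth 2
  lookup 45.173.227.145: bits 00101101101011011110001110010001 walk d0:-→d1:-→d2:-→d3:-→d4:-→d5:-→d6:-→d7:-→d8:-→d9:-→d10:-→d11:-→d12:-→d13:-→d14:-→d15:-→d16:-→d17:-→d18:-→d19:-→d20:-→d21:-→d22:-→d23:-→d24:-→d25:-→d26:-→d27:-→d28:-→d29:-→d30:-→d31:-→d32:H3 -> H3
  add 45.173.227.0/24 -> H1 at depth 24
  lookup 45.173.227.145: bits 00101101101011011110001110010001 walk d0:-→d1:-→d2:-→d3:-→d4:-→d5:-→d6:-→d7:-→d8:-→d9:-→d10:-→d11:-→d12:-→d13:-→d14:-→d15:-→d16:-→d17:-→d18:-→d19:-→d20:-→d21:-→d22:-→d23:-→d24:H1→d25:-→d26:-→d27:-→d28:-→d29:-→d30:-→d31:-→d32:H3 -> H3
  lookup 192.0.0.10: bits 11 walk d0:-→d1:-→d2:H0 -> H0
  del 192.0.0.0/2 (clear depth 2)
  add 192.0.0.0/2 -> H0 at depth 2
  del 45.173.227.0/24 (clear depth 24)
  lookup 192.0.7.127: bits 11 walk d0:-→d1:-→d2:H0 -> H0
  add 201.248.200.0/24 -> H2 at depth 24
  add 45.173.0.0/16 -> H2 at depth 16
  add 244.165.160.0/20 -> H3 at depth 20
  add 201.128.0.0/9 -> H0 at depth 9
  lookup 201.248.200.125: bits 110010011111100011001000 walk d0:-→d1:-→d2:H0→d3:-→d4:-→d5:-→d6:-→d7:-→d8:-→d9:H0→d10:-→d11:-→d12:-→d13:-→d14:-→d15:-→d16:-→d17:-→d18:-→d19:-→d20:-→d21:-→d22:-→d23:-→d24:H2 -> H2
  lookup 201.128.225.178: bits 110010011 walk d0:-→d1:-→d2:H0→d3:-→d4:-→d5:-→d6:-→d7:-→d8:-→d9:H0 -> H0
  lookup 201.128.0.245: bits 110010011 walk d0:-→d1:-→d2:H0→d3:-→d4:-→d5:-→d6:-→d7:-→d8:-→d9:H0 -> H0
  del 201.248.200.0/24 (clear depth 24)
  del 201.128.0.0/9 (clear depth 9)
  add 97.244.188.240/29 -> H0 at depth 29
  del 97.244.188.240/29 (clear depth 29)
  add 244.165.160.0/20 -> H3 at depth 20
  add 45.173.0.0/16 -> H2 at depth 16
  lookup 192.0.12.4: bits 1100 walk d0:-→d1:-→d2:H0→d3:-→d4:- -> H0
  del 192.0.0.0/2 (clear depth 2)
  lookup 45.173.227.145: bits 00101101101011011110001110010001 walk d0:-→d1:-→d2:-→d3:-→d4:-→d5:-→d6:-→d7:-→d8:-→d9:-→d10:-→d11:-→d12:-→d13:-→d14:-→d15:-→d16:H2→d17:-→d18:-→d19:-→d20:-→d21:-→d22:-→d23:-→d24:-→d25:-→d26:-→d27:-→d28:-→d29:-→d30:-→d31:-→d32:H3 -> H3
  del 45.173.0.0/16 (clear depth 16)
  add 45.173.227.0/24 -> H1 at depth 24
  del 45.173.227.145/32 (clear depth 32)

== LOOKUPS ==
["H3","H3","H0","H0","H2","H0","H0","H0","H3"]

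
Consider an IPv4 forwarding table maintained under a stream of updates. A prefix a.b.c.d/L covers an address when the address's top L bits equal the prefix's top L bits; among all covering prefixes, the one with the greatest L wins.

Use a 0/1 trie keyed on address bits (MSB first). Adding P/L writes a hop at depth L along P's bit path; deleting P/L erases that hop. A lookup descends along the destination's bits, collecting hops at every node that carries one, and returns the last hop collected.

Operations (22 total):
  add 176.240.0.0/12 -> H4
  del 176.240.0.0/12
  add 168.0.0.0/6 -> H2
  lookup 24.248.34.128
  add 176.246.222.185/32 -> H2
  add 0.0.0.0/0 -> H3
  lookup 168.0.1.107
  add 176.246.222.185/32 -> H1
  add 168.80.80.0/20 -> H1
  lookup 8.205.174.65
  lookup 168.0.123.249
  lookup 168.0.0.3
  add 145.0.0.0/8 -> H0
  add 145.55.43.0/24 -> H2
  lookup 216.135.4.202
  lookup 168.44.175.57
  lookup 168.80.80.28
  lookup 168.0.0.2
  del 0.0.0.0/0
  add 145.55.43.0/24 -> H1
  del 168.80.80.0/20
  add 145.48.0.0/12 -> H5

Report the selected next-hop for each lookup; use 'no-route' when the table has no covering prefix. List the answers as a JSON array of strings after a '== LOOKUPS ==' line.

Apply in order:
  + 176.240.0.0/12 (H4) depth=12
  del 176.240.0.0/12 (clear depth 12)
  + 168.0.0.0/6 (H2) depth=6
  ? 24.248.34.128  path d0:-  best=no-route
  + 176.246.222.185/32 (H2) depth=32
  + 0.0.0.0/0 (H3) depth=0
  ? 168.0.1.107  path d0:H3→d1:-→d2:-→d3:-→d4:-→d5:-→d6:H2  best=H2
  + 176.246.222.185/32 (H1) depth=32
  + 168.80.80.0/20 (H1) depth=20
  ? 8.205.174.65  path d0:H3  best=H3
  ? 168.0.123.249  path d0:H3→d1:-→d2:-→d3:-→d4:-→d5:-→d6:H2→d7:-→d8:-→d9:-  best=H2
  ? 168.0.0.3  path d0:H3→d1:-→d2:-→d3:-→d4:-→d5:-→d6:H2→d7:-→d8:-→d9:-  best=H2
  + 145.0.0.0/8 (H0) depth=8
  + 145.55.43.0/24 (H2) depth=24
  ? 216.135.4.202  path d0:H3→d1:-  best=H3
  ? 168.44.175.57  path d0:H3→d1:-→d2:-→d3:-→d4:-→d5:-→d6:H2→d7:-→d8:-→d9:-  best=H2
  ? 168.80.80.28  path d0:H3→d1:-→d2:-→d3:-→d4:-→d5:-→d6:H2→d7:-→d8:-→d9:-→d10:-→d11:-→d12:-→d13:-→d14:-→d15:-→d16:-→d17:-→d18:-→d19:-→d20:H1  best=H1
  ? 168.0.0.2  path d0:H3→d1:-→d2:-→d3:-→d4:-→d5:-→d6:H2→d7:-→d8:-→d9:-  best=H2
  del 0.0.0.0/0 (clear depth 0)
  + 145.55.43.0/24 (H1) depth=24
  del 168.80.80.0/20 (clear depth 20)
  + 145.48.0.0/12 (H5) depth=12

== LOOKUPS ==
["no-route","H2","H3","H2","H2","H3","H2","H1","H2"]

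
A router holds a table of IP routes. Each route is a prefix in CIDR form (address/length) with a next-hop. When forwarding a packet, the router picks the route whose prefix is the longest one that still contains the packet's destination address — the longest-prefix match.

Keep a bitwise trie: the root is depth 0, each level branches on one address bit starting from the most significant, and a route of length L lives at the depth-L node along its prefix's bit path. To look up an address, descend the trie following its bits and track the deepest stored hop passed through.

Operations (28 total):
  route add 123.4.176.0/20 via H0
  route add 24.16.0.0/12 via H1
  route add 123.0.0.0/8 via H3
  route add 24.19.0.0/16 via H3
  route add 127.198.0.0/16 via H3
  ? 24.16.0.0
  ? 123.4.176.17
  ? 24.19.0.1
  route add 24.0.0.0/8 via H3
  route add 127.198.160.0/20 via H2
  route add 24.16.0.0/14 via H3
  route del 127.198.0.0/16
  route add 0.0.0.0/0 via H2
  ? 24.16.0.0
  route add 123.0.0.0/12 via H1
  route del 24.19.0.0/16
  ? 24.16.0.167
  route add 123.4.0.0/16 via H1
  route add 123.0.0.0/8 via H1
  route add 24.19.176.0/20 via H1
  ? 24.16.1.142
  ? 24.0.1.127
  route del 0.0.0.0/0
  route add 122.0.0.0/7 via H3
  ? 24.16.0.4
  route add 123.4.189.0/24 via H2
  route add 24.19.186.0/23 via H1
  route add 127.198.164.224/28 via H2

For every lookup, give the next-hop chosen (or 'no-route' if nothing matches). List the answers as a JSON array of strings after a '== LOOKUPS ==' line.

Apply in order:
  add 123.4.176.0/20 -> H0 at depth 20
  add 24.16.0.0/12 -> H1 at depth 12
  add 123.0.0.0/8 -> H3 at depth 8
  add 24.19.0.0/16 -> H3 at depth 16
  add 127.198.0.0/16 -> H3 at depth 16
  Q 24.16.0.0: descend 00011000000100 ; hops seen [H1] ; pick H1
  Q 123.4.176.17: descend 01111011000001001011 ; hops seen [H3,H0] ; pick H0
  Q 24.19.0.1: descend 0001100000010011 ; hops seen [H1,H3] ; pick H3
  add 24.0.0.0/8 -> H3 at depth 8
  add 127.198.160.0/20 -> H2 at depth 20
  add 24.16.0.0/14 -> H3 at depth 14
  del 127.198.0.0/16 (clear depth 16)
  add 0.0.0.0/0 -> H2 at depth 0
  Q 24.16.0.0: descend 00011000000100 ; hops seen [H2,H3,H1,H3] ; pick H3
  add 123.0.0.0/12 -> H1 at depth 12
  del 24.19.0.0/16 (clear depth 16)
  Q 24.16.0.167: descend 00011000000100 ; hops seen [H2,H3,H1,H3] ; pick H3
  add 123.4.0.0/16 -> H1 at depth 16
  add 123.0.0.0/8 -> H1 at depth 8
  add 24.19.176.0/20 -> H1 at depth 20
  Q 24.16.1.142: descend 00011000000100 ; hops seen [H2,H3,H1,H3] ; pick H3
  Q 24.0.1.127: descend 00011000000 ; hops seen [H2,H3] ; pick H3
  del 0.0.0.0/0 (clear depth 0)
  add 122.0.0.0/7 -> H3 at depth 7
  Q 24.16.0.4: descend 00011000000100 ; hops seen [H3,H1,H3] ; pick H3
  add 123.4.189.0/24 -> H2 at depth 24
  add 24.19.186.0/23 -> H1 at depth 23
  add 127.198.164.224/28 -> H2 at depth 28

== LOOKUPS ==
["H1","H0","H3","H3","H3","H3","H3","H3"]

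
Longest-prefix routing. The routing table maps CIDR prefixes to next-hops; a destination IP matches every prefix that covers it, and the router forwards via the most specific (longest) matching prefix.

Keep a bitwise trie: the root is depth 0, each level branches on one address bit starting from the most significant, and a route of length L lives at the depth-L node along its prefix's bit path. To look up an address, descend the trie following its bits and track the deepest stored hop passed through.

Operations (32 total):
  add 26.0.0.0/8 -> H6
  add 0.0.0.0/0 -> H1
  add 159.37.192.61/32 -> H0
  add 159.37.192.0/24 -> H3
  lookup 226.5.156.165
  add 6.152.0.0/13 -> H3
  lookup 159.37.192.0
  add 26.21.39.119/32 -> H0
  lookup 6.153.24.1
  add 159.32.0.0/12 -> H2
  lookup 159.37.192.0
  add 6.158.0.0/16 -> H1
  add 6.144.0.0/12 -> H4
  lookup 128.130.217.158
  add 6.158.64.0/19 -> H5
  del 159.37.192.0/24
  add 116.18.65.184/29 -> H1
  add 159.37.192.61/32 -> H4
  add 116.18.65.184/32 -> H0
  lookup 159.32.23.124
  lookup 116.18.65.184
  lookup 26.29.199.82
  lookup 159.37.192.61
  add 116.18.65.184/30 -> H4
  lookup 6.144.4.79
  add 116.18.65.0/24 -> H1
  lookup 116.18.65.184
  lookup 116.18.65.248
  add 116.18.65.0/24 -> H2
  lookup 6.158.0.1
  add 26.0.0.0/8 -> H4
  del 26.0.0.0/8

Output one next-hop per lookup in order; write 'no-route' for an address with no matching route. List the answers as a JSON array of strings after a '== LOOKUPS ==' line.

Apply in order:
  add 26.0.0.0/8 -> H6 at depth 8
  add 0.0.0.0/0 -> H1 at depth 0
  add 159.37.192.61/32 -> H0 at depth 32
  add 159.37.192.0/24 -> H3 at depth 24
  ? 226.5.156.165  path d0:H1→d1:-  best=H1
  add 6.152.0.0/13 -> H3 at depth 13
  ? 159.37.192.0  path d0:H1→d1:-→d2:-→d3:-→d4:-→d5:-→d6:-→d7:-→d8:-→d9:-→d10:-→d11:-→d12:-→d13:-→d14:-→d15:-→d16:-→d17:-→d18:-→d19:-→d20:-→d21:-→d22:-→d23:-→d24:H3→d25:-→d26:-  best=H3
  add 26.21.39.119/32 -> H0 at depth 32
  ? 6.153.24.1  path d0:H1→d1:-→d2:-→d3:-→d4:-→d5:-→d6:-→d7:-→d8:-→d9:-→d10:-→d11:-→d12:-→d13:H3  best=H3
  add 159.32.0.0/12 -> H2 at depth 12
  ? 159.37.192.0  path d0:H1→d1:-→d2:-→d3:-→d4:-→d5:-→d6:-→d7:-→d8:-→d9:-→d10:-→d11:-→d12:H2→d13:-→d14:-→d15:-→d16:-→d17:-→d18:-→d19:-→d20:-→d21:-→d22:-→d23:-→d24:H3→d25:-→d26:-  best=H3
  add 6.158.0.0/16 -> H1 at depth 16
  add 6.144.0.0/12 -> H4 at depth 12
  ? 128.130.217.158  path d0:H1→d1:-→d2:-→d3:-  best=H1
  add 6.158.64.0/19 -> H5 at depth 19
  - 159.37.192.0/24 clear@24
  add 116.18.65.184/29 -> H1 at depth 29
  add 159.37.192.61/32 -> H4 at depth 32
  add 116.18.65.184/32 -> H0 at depth 32
  ? 159.32.23.124  path d0:H1→d1:-→d2:-→d3:-→d4:-→d5:-→d6:-→d7:-→d8:-→d9:-→d10:-→d11:-→d12:H2→d13:-  best=H2
  ? 116.18.65.184  path d0:H1→d1:-→d2:-→d3:-→d4:-→d5:-→d6:-→d7:-→d8:-→d9:-→d10:-→d11:-→d12:-→d13:-→d14:-→d15:-→d16:-→d17:-→d18:-→d19:-→d20:-→d21:-→d22:-→d23:-→d24:-→d25:-→d26:-→d27:-→d28:-→d29:H1→d30:-→d31:-→d32:H0  best=H0
  ? 26.29.199.82  path d0:H1→d1:-→d2:-→d3:-→d4:-→d5:-→d6:-→d7:-→d8:H6→d9:-→d10:-→d11:-→d12:-  best=H6
  ? 159.37.192.61  path d0:H1→d1:-→d2:-→d3:-→d4:-→d5:-→d6:-→d7:-→d8:-→d9:-→d10:-→d11:-→d12:H2→d13:-→d14:-→d15:-→d16:-→d17:-→d18:-→d19:-→d20:-→d21:-→d22:-→d23:-→d24:-→d25:-→d26:-→d27:-→d28:-→d29:-→d30:-→d31:-→d32:H4  best=H4
  add 116.18.65.184/30 -> H4 at depth 30
  ? 6.144.4.79  path d0:H1→d1:-→d2:-→d3:-→d4:-→d5:-→d6:-→d7:-→d8:-→d9:-→d10:-→d11:-→d12:H4  best=H4
  add 116.18.65.0/24 -> H1 at depth 24
  ? 116.18.65.184  path d0:H1→d1:-→d2:-→d3:-→d4:-→d5:-→d6:-→d7:-→d8:-→d9:-→d10:-→d11:-→d12:-→d13:-→d14:-→d15:-→d16:-→d17:-→d18:-→d19:-→d20:-→d21:-→d22:-→d23:-→d24:H1→d25:-→d26:-→d27:-→d28:-→d29:H1→d30:H4→d31:-→d32:H0  best=H0
  ? 116.18.65.248  path d0:H1→d1:-→d2:-→d3:-→d4:-→d5:-→d6:-→d7:-→d8:-→d9:-→d10:-→d11:-→d12:-→d13:-→d14:-→d15:-→d16:-→d17:-→d18:-→d19:-→d20:-→d21:-→d22:-→d23:-→d24:H1→d25:-  best=H1
  add 116.18.65.0/24 -> H2 at depth 24
  ? 6.158.0.1  path d0:H1→d1:-→d2:-→d3:-→d4:-→d5:-→d6:-→d7:-→d8:-→d9:-→d10:-→d11:-→d12:H4→d13:H3→d14:-→d15:-→d16:H1→d17:-  best=H1
  add 26.0.0.0/8 -> H4 at depth 8
  - 26.0.0.0/8 clear@8

== LOOKUPS ==
["H1","H3","H3","H3","H1","H2","H0","H6","H4","H4","H0","H1","H1"]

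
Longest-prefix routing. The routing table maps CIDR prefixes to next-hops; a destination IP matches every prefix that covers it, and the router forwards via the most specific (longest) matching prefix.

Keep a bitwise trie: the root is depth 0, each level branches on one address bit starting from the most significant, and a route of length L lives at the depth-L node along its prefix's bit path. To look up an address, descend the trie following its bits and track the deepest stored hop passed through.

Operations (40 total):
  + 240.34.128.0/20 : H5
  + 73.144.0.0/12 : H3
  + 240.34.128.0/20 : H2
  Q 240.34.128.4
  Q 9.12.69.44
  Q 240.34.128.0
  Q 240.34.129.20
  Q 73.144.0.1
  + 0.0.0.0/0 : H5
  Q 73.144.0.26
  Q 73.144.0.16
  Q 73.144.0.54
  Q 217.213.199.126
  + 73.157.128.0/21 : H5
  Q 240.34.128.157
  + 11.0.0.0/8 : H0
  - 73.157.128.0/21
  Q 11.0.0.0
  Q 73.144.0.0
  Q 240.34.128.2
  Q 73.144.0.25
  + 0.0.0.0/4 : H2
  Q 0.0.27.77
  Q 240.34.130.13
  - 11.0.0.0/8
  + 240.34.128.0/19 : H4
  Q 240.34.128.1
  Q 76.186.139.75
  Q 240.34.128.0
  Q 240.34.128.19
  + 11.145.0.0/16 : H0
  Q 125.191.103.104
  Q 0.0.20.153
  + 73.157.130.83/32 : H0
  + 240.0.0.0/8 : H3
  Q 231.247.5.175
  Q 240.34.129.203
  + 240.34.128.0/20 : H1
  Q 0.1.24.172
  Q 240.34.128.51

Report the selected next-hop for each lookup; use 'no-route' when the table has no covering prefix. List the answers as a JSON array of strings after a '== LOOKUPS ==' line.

Process each operation:
  add 240.34.128.0/20 -> H5 at depth 20
  add 73.144.0.0/12 -> H3 at depth 12
  add 240.34.128.0/20 -> H2 at depth 20
  Q 240.34.128.4: descend 11110000001000101000 ; hops seen [H2] ; pick H2
  Q 9.12.69.44: descend 0 ; hops seen [∅] ; pick no-route
  Q 240.34.128.0: descend 11110000001000101000 ; hops seen [H2] ; pick H2
  Q 240.34.129.20: descend 11110000001000101000 ; hops seen [H2] ; pick H2
  Q 73.144.0.1: descend 010010011001 ; hops seen [H3] ; pick H3
  add 0.0.0.0/0 -> H5 at depth 0
  Q 73.144.0.26: descend 010010011001 ; hops seen [H5,H3] ; pick H3
  Q 73.144.0.16: descend 010010011001 ; hops seen [H5,H3] ; pick H3
  Q 73.144.0.54: descend 010010011001 ; hops seen [H5,H3] ; pick H3
  Q 217.213.199.126: descend 11 ; hops seen [H5] ; pick H5
  add 73.157.128.0/21 -> H5 at depth 21
  Q 240.34.128.157: descend 11110000001000101000 ; hops seen [H5,H2] ; pick H2
  add 11.0.0.0/8 -> H0 at depth 8
  del 73.157.128.0/21 (clear depth 21)
  Q 11.0.0.0: descend 00001011 ; hops seen [H5,H0] ; pick H0
  Q 73.144.0.0: descend 010010011001 ; hops seen [H5,H3] ; pick H3
  Q 240.34.128.2: descend 11110000001000101000 ; hops seen [H5,H2] ; pick H2
  Q 73.144.0.25: descend 010010011001 ; hops seen [H5,H3] ; pick H3
  add 0.0.0.0/4 -> H2 at depth 4
  Q 0.0.27.77: descend 0000 ; hops seen [H5,H2] ; pick H2
  Q 240.34.130.13: descend 11110000001000101000 ; hops seen [H5,H2] ; pick H2
  del 11.0.0.0/8 (clear depth 8)
  add 240.34.128.0/19 -> H4 at depth 19
  Q 240.34.128.1: descend 11110000001000101000 ; hops seen [H5,H4,H2] ; pick H2
  Q 76.186.139.75: descend 01001 ; hops seen [H5] ; pick H5
  Q 240.34.128.0: descend 11110000001000101000 ; hops seen [H5,H4,H2] ; pick H2
  Q 240.34.128.19: descend 11110000001000101000 ; hops seen [H5,H4,H2] ; pick H2
  add 11.145.0.0/16 -> H0 at depth 16
  Q 125.191.103.104: descend 01 ; hops seen [H5] ; pick H5
  Q 0.0.20.153: descend 0000 ; hops seen [H5,H2] ; pick H2
  add 73.157.130.83/32 -> H0 at depth 32
  add 240.0.0.0/8 -> H3 at depth 8
  Q 231.247.5.175: descend 111 ; hops seen [H5] ; pick H5
  Q 240.34.129.203: descend 11110000001000101000 ; hops seen [H5,H3,H4,H2] ; pick H2
  add 240.34.128.0/20 -> H1 at depth 20
  Q 0.1.24.172: descend 0000 ; hops seen [H5,H2] ; pick H2
  Q 240.34.128.51: descend 11110000001000101000 ; hops seen [H5,H3,H4,H1] ; pick H1

== LOOKUPS ==
["H2","no-route","H2","H2","H3","H3","H3","H3","H5","H2","H0","H3","H2","H3","H2","H2","H2","H5","H2","H2","H5","H2","H5","H2","H2","H1"]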